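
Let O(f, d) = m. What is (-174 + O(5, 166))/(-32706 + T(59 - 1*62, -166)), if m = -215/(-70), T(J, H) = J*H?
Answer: 2393/450912 ≈ 0.0053070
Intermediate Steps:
T(J, H) = H*J
m = 43/14 (m = -215*(-1/70) = 43/14 ≈ 3.0714)
O(f, d) = 43/14
(-174 + O(5, 166))/(-32706 + T(59 - 1*62, -166)) = (-174 + 43/14)/(-32706 - 166*(59 - 1*62)) = -2393/(14*(-32706 - 166*(59 - 62))) = -2393/(14*(-32706 - 166*(-3))) = -2393/(14*(-32706 + 498)) = -2393/14/(-32208) = -2393/14*(-1/32208) = 2393/450912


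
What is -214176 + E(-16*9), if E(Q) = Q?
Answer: -214320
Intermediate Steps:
-214176 + E(-16*9) = -214176 - 16*9 = -214176 - 144 = -214320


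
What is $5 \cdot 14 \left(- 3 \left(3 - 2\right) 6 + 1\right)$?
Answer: $-1190$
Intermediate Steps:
$5 \cdot 14 \left(- 3 \left(3 - 2\right) 6 + 1\right) = 70 \left(- 3 \cdot 1 \cdot 6 + 1\right) = 70 \left(\left(-3\right) 6 + 1\right) = 70 \left(-18 + 1\right) = 70 \left(-17\right) = -1190$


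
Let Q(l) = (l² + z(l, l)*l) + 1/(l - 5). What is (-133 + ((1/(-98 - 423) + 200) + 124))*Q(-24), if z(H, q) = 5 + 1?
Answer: 1246561770/15109 ≈ 82505.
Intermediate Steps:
z(H, q) = 6
Q(l) = l² + 1/(-5 + l) + 6*l (Q(l) = (l² + 6*l) + 1/(l - 5) = (l² + 6*l) + 1/(-5 + l) = l² + 1/(-5 + l) + 6*l)
(-133 + ((1/(-98 - 423) + 200) + 124))*Q(-24) = (-133 + ((1/(-98 - 423) + 200) + 124))*((1 + (-24)² + (-24)³ - 30*(-24))/(-5 - 24)) = (-133 + ((1/(-521) + 200) + 124))*((1 + 576 - 13824 + 720)/(-29)) = (-133 + ((-1/521 + 200) + 124))*(-1/29*(-12527)) = (-133 + (104199/521 + 124))*(12527/29) = (-133 + 168803/521)*(12527/29) = (99510/521)*(12527/29) = 1246561770/15109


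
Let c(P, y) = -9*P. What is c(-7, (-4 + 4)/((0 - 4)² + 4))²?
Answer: 3969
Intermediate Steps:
c(-7, (-4 + 4)/((0 - 4)² + 4))² = (-9*(-7))² = 63² = 3969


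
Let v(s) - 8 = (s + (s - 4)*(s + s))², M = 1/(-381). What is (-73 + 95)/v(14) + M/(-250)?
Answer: 272743/1029223875 ≈ 0.00026500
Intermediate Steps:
M = -1/381 ≈ -0.0026247
v(s) = 8 + (s + 2*s*(-4 + s))² (v(s) = 8 + (s + (s - 4)*(s + s))² = 8 + (s + (-4 + s)*(2*s))² = 8 + (s + 2*s*(-4 + s))²)
(-73 + 95)/v(14) + M/(-250) = (-73 + 95)/(8 + 14²*(-7 + 2*14)²) - 1/381/(-250) = 22/(8 + 196*(-7 + 28)²) - 1/381*(-1/250) = 22/(8 + 196*21²) + 1/95250 = 22/(8 + 196*441) + 1/95250 = 22/(8 + 86436) + 1/95250 = 22/86444 + 1/95250 = 22*(1/86444) + 1/95250 = 11/43222 + 1/95250 = 272743/1029223875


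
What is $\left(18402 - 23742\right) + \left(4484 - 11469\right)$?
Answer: $-12325$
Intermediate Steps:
$\left(18402 - 23742\right) + \left(4484 - 11469\right) = \left(18402 - 23742\right) - 6985 = -5340 - 6985 = -12325$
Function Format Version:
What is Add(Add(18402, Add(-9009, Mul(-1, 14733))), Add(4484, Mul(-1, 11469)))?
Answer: -12325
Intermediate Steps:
Add(Add(18402, Add(-9009, Mul(-1, 14733))), Add(4484, Mul(-1, 11469))) = Add(Add(18402, Add(-9009, -14733)), Add(4484, -11469)) = Add(Add(18402, -23742), -6985) = Add(-5340, -6985) = -12325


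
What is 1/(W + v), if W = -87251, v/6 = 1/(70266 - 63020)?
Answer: -3623/316110370 ≈ -1.1461e-5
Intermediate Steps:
v = 3/3623 (v = 6/(70266 - 63020) = 6/7246 = 6*(1/7246) = 3/3623 ≈ 0.00082804)
1/(W + v) = 1/(-87251 + 3/3623) = 1/(-316110370/3623) = -3623/316110370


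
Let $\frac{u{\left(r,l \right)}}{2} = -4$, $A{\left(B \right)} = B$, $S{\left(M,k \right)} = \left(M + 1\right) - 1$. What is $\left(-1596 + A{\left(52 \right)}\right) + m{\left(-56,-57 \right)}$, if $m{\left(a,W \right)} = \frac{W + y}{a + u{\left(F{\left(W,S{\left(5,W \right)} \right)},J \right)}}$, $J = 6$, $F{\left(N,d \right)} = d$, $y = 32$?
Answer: $- \frac{98791}{64} \approx -1543.6$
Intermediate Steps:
$S{\left(M,k \right)} = M$ ($S{\left(M,k \right)} = \left(1 + M\right) - 1 = M$)
$u{\left(r,l \right)} = -8$ ($u{\left(r,l \right)} = 2 \left(-4\right) = -8$)
$m{\left(a,W \right)} = \frac{32 + W}{-8 + a}$ ($m{\left(a,W \right)} = \frac{W + 32}{a - 8} = \frac{32 + W}{-8 + a}$)
$\left(-1596 + A{\left(52 \right)}\right) + m{\left(-56,-57 \right)} = \left(-1596 + 52\right) + \frac{32 - 57}{-8 - 56} = -1544 + \frac{1}{-64} \left(-25\right) = -1544 - - \frac{25}{64} = -1544 + \frac{25}{64} = - \frac{98791}{64}$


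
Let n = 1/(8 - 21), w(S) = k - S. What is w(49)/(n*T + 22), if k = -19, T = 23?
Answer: -884/263 ≈ -3.3612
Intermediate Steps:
w(S) = -19 - S
n = -1/13 (n = 1/(-13) = -1/13 ≈ -0.076923)
w(49)/(n*T + 22) = (-19 - 1*49)/(-1/13*23 + 22) = (-19 - 49)/(-23/13 + 22) = -68/263/13 = -68*13/263 = -884/263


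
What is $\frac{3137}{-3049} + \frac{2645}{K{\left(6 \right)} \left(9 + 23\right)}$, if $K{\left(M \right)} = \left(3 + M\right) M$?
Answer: $\frac{2643869}{5268672} \approx 0.50181$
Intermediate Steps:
$K{\left(M \right)} = M \left(3 + M\right)$
$\frac{3137}{-3049} + \frac{2645}{K{\left(6 \right)} \left(9 + 23\right)} = \frac{3137}{-3049} + \frac{2645}{6 \left(3 + 6\right) \left(9 + 23\right)} = 3137 \left(- \frac{1}{3049}\right) + \frac{2645}{6 \cdot 9 \cdot 32} = - \frac{3137}{3049} + \frac{2645}{54 \cdot 32} = - \frac{3137}{3049} + \frac{2645}{1728} = \frac{2643869}{5268672}$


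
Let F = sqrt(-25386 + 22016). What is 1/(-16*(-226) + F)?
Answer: 1808/6539413 - I*sqrt(3370)/13078826 ≈ 0.00027648 - 4.4386e-6*I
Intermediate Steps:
F = I*sqrt(3370) (F = sqrt(-3370) = I*sqrt(3370) ≈ 58.052*I)
1/(-16*(-226) + F) = 1/(-16*(-226) + I*sqrt(3370)) = 1/(3616 + I*sqrt(3370))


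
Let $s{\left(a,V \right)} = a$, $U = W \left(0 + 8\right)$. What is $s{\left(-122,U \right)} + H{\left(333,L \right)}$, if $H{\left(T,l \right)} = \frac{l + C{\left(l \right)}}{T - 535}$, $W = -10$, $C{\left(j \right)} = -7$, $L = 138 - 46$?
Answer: $- \frac{24729}{202} \approx -122.42$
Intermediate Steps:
$L = 92$
$U = -80$ ($U = - 10 \left(0 + 8\right) = \left(-10\right) 8 = -80$)
$H{\left(T,l \right)} = \frac{-7 + l}{-535 + T}$ ($H{\left(T,l \right)} = \frac{l - 7}{T - 535} = \frac{-7 + l}{-535 + T}$)
$s{\left(-122,U \right)} + H{\left(333,L \right)} = -122 + \frac{-7 + 92}{-535 + 333} = -122 + \frac{1}{-202} \cdot 85 = -122 - \frac{85}{202} = - \frac{24729}{202}$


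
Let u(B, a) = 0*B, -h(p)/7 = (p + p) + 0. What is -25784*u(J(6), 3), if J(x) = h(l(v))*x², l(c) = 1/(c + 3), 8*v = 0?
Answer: 0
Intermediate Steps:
v = 0 (v = (⅛)*0 = 0)
l(c) = 1/(3 + c)
h(p) = -14*p (h(p) = -7*((p + p) + 0) = -7*(2*p + 0) = -14*p)
J(x) = -14*x²/3 (J(x) = (-14/(3 + 0))*x² = (-14/3)*x² = (-14*⅓)*x² = -14*x²/3)
u(B, a) = 0
-25784*u(J(6), 3) = -25784*0 = 0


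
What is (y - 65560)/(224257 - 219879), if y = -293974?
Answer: -179767/2189 ≈ -82.123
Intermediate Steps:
(y - 65560)/(224257 - 219879) = (-293974 - 65560)/(224257 - 219879) = -359534/4378 = -359534*1/4378 = -179767/2189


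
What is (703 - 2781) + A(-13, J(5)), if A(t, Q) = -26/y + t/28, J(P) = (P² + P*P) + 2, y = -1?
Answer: -57469/28 ≈ -2052.5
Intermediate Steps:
J(P) = 2 + 2*P² (J(P) = (P² + P²) + 2 = 2*P² + 2 = 2 + 2*P²)
A(t, Q) = 26 + t/28 (A(t, Q) = -26/(-1) + t/28 = -26*(-1) + t*(1/28) = 26 + t/28)
(703 - 2781) + A(-13, J(5)) = (703 - 2781) + (26 + (1/28)*(-13)) = -2078 + (26 - 13/28) = -2078 + 715/28 = -57469/28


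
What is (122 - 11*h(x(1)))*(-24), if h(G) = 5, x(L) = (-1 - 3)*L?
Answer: -1608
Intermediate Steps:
x(L) = -4*L
(122 - 11*h(x(1)))*(-24) = (122 - 11*5)*(-24) = (122 - 55)*(-24) = 67*(-24) = -1608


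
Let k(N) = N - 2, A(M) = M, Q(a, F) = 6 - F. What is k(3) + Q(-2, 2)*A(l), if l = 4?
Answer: 17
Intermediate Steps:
k(N) = -2 + N
k(3) + Q(-2, 2)*A(l) = (-2 + 3) + (6 - 1*2)*4 = 1 + (6 - 2)*4 = 1 + 4*4 = 1 + 16 = 17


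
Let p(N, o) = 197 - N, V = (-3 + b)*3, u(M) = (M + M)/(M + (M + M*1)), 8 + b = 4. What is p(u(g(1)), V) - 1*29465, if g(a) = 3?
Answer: -87806/3 ≈ -29269.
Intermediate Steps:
b = -4 (b = -8 + 4 = -4)
u(M) = 2/3 (u(M) = (2*M)/(M + (M + M)) = (2*M)/(M + 2*M) = (2*M)/((3*M)) = (2*M)*(1/(3*M)) = 2/3)
V = -21 (V = (-3 - 4)*3 = -7*3 = -21)
p(u(g(1)), V) - 1*29465 = (197 - 1*2/3) - 1*29465 = (197 - 2/3) - 29465 = 589/3 - 29465 = -87806/3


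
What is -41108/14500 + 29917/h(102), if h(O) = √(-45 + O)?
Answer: -10277/3625 + 29917*√57/57 ≈ 3959.8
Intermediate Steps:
-41108/14500 + 29917/h(102) = -41108/14500 + 29917/(√(-45 + 102)) = -41108*1/14500 + 29917/(√57) = -10277/3625 + 29917*(√57/57) = -10277/3625 + 29917*√57/57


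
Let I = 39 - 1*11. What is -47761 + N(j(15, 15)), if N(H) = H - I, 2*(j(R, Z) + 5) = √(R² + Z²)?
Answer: -47794 + 15*√2/2 ≈ -47783.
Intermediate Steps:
I = 28 (I = 39 - 11 = 28)
j(R, Z) = -5 + √(R² + Z²)/2
N(H) = -28 + H (N(H) = H - 1*28 = H - 28 = -28 + H)
-47761 + N(j(15, 15)) = -47761 + (-28 + (-5 + √(15² + 15²)/2)) = -47761 + (-28 + (-5 + √(225 + 225)/2)) = -47761 + (-28 + (-5 + √450/2)) = -47761 + (-28 + (-5 + (15*√2)/2)) = -47761 + (-28 + (-5 + 15*√2/2)) = -47761 + (-33 + 15*√2/2) = -47794 + 15*√2/2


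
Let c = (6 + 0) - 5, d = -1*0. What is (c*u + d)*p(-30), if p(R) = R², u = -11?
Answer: -9900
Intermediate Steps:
d = 0
c = 1 (c = 6 - 5 = 1)
(c*u + d)*p(-30) = (1*(-11) + 0)*(-30)² = (-11 + 0)*900 = -11*900 = -9900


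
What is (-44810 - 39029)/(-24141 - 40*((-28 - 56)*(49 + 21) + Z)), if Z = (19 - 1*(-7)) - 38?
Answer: -83839/211539 ≈ -0.39633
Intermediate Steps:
Z = -12 (Z = (19 + 7) - 38 = 26 - 38 = -12)
(-44810 - 39029)/(-24141 - 40*((-28 - 56)*(49 + 21) + Z)) = (-44810 - 39029)/(-24141 - 40*((-28 - 56)*(49 + 21) - 12)) = -83839/(-24141 - 40*(-84*70 - 12)) = -83839/(-24141 - 40*(-5880 - 12)) = -83839/(-24141 - 40*(-5892)) = -83839/(-24141 + 235680) = -83839/211539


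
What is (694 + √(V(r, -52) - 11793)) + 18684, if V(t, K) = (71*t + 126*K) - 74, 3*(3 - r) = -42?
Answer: 19378 + 2*I*√4303 ≈ 19378.0 + 131.19*I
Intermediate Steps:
r = 17 (r = 3 - ⅓*(-42) = 3 + 14 = 17)
V(t, K) = -74 + 71*t + 126*K
(694 + √(V(r, -52) - 11793)) + 18684 = (694 + √((-74 + 71*17 + 126*(-52)) - 11793)) + 18684 = (694 + √((-74 + 1207 - 6552) - 11793)) + 18684 = (694 + √(-5419 - 11793)) + 18684 = (694 + √(-17212)) + 18684 = (694 + 2*I*√4303) + 18684 = 19378 + 2*I*√4303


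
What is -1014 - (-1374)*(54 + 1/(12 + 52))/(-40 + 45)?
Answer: 2212719/160 ≈ 13830.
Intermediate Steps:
-1014 - (-1374)*(54 + 1/(12 + 52))/(-40 + 45) = -1014 - (-1374)*(54 + 1/64)/5 = -1014 - (-1374)*(54 + 1/64)*(⅕) = -1014 - (-1374)*(3457/64)*(⅕) = -1014 - (-1374)*3457/320 = -1014 - 1374*(-3457/320) = -1014 + 2374959/160 = 2212719/160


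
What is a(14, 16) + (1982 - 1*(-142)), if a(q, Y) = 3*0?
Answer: 2124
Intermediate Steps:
a(q, Y) = 0
a(14, 16) + (1982 - 1*(-142)) = 0 + (1982 - 1*(-142)) = 0 + (1982 + 142) = 0 + 2124 = 2124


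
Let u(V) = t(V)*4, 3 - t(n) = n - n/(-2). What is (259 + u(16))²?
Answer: 30625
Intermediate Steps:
t(n) = 3 - 3*n/2 (t(n) = 3 - (n - n/(-2)) = 3 - (n - n*(-1)/2) = 3 - (n - (-1)*n/2) = 3 - (n + n/2) = 3 - 3*n/2)
u(V) = 12 - 6*V (u(V) = (3 - 3*V/2)*4 = 12 - 6*V)
(259 + u(16))² = (259 + (12 - 6*16))² = (259 + (12 - 96))² = (259 - 84)² = 175² = 30625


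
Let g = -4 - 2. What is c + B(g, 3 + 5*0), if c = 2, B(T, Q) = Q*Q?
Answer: 11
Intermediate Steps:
g = -6
B(T, Q) = Q**2
c + B(g, 3 + 5*0) = 2 + (3 + 5*0)**2 = 2 + (3 + 0)**2 = 2 + 3**2 = 2 + 9 = 11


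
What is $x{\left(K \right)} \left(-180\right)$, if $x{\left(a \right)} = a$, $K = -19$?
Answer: $3420$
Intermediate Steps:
$x{\left(K \right)} \left(-180\right) = \left(-19\right) \left(-180\right) = 3420$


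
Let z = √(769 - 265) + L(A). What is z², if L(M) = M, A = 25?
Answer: 1129 + 300*√14 ≈ 2251.5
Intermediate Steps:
z = 25 + 6*√14 (z = √(769 - 265) + 25 = √504 + 25 = 6*√14 + 25 = 25 + 6*√14 ≈ 47.450)
z² = (25 + 6*√14)²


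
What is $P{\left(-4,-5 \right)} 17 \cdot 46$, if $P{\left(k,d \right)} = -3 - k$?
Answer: $782$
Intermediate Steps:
$P{\left(-4,-5 \right)} 17 \cdot 46 = \left(-3 - -4\right) 17 \cdot 46 = \left(-3 + 4\right) 17 \cdot 46 = 1 \cdot 17 \cdot 46 = 17 \cdot 46 = 782$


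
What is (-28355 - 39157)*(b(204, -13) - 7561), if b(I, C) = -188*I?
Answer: 3099678456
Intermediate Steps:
(-28355 - 39157)*(b(204, -13) - 7561) = (-28355 - 39157)*(-188*204 - 7561) = -67512*(-38352 - 7561) = -67512*(-45913) = 3099678456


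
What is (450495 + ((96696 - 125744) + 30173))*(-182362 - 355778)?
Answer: -243034786800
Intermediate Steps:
(450495 + ((96696 - 125744) + 30173))*(-182362 - 355778) = (450495 + (-29048 + 30173))*(-538140) = (450495 + 1125)*(-538140) = 451620*(-538140) = -243034786800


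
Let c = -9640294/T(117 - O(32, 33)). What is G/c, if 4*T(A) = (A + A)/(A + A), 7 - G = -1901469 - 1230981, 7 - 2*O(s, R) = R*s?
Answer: -3132457/38561176 ≈ -0.081233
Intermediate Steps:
O(s, R) = 7/2 - R*s/2
G = 3132457 (G = 7 - (-1901469 - 1230981) = 7 - 1*(-3132450) = 7 + 3132450 = 3132457)
T(A) = 1/4 (T(A) = ((A + A)/(A + A))/4 = ((2*A)/((2*A)))/4 = ((2*A)*(1/(2*A)))/4 = (1/4)*1 = 1/4)
c = -38561176 (c = -9640294/1/4 = -9640294*4 = -38561176)
G/c = 3132457/(-38561176) = 3132457*(-1/38561176) = -3132457/38561176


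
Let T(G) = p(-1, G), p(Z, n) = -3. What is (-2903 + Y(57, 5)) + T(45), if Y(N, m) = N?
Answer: -2849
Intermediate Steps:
T(G) = -3
(-2903 + Y(57, 5)) + T(45) = (-2903 + 57) - 3 = -2846 - 3 = -2849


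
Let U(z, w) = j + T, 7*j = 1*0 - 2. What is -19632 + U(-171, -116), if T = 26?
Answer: -137244/7 ≈ -19606.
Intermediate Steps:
j = -2/7 (j = (1*0 - 2)/7 = (0 - 2)/7 = (1/7)*(-2) = -2/7 ≈ -0.28571)
U(z, w) = 180/7 (U(z, w) = -2/7 + 26 = 180/7)
-19632 + U(-171, -116) = -19632 + 180/7 = -137244/7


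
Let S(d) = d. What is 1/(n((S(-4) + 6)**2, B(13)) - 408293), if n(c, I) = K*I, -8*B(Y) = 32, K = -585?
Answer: -1/405953 ≈ -2.4633e-6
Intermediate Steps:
B(Y) = -4 (B(Y) = -1/8*32 = -4)
n(c, I) = -585*I
1/(n((S(-4) + 6)**2, B(13)) - 408293) = 1/(-585*(-4) - 408293) = 1/(2340 - 408293) = 1/(-405953) = -1/405953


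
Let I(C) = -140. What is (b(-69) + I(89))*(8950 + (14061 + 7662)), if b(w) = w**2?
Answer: 141739933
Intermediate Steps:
(b(-69) + I(89))*(8950 + (14061 + 7662)) = ((-69)**2 - 140)*(8950 + (14061 + 7662)) = (4761 - 140)*(8950 + 21723) = 4621*30673 = 141739933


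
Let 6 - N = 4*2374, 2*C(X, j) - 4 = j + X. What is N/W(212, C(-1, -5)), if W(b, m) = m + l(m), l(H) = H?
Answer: 4745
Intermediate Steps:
C(X, j) = 2 + X/2 + j/2 (C(X, j) = 2 + (j + X)/2 = 2 + (X + j)/2 = 2 + (X/2 + j/2) = 2 + X/2 + j/2)
N = -9490 (N = 6 - 4*2374 = 6 - 1*9496 = 6 - 9496 = -9490)
W(b, m) = 2*m (W(b, m) = m + m = 2*m)
N/W(212, C(-1, -5)) = -9490*1/(2*(2 + (½)*(-1) + (½)*(-5))) = -9490*1/(2*(2 - ½ - 5/2)) = -9490/(2*(-1)) = -9490/(-2) = -9490*(-½) = 4745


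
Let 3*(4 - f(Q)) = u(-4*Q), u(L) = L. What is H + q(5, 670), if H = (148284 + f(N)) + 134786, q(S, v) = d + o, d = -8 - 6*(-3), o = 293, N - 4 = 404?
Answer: 283921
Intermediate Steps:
N = 408 (N = 4 + 404 = 408)
f(Q) = 4 + 4*Q/3 (f(Q) = 4 - (-4)*Q/3 = 4 + 4*Q/3)
d = 10 (d = -8 + 18 = 10)
q(S, v) = 303 (q(S, v) = 10 + 293 = 303)
H = 283618 (H = (148284 + (4 + (4/3)*408)) + 134786 = (148284 + (4 + 544)) + 134786 = (148284 + 548) + 134786 = 148832 + 134786 = 283618)
H + q(5, 670) = 283618 + 303 = 283921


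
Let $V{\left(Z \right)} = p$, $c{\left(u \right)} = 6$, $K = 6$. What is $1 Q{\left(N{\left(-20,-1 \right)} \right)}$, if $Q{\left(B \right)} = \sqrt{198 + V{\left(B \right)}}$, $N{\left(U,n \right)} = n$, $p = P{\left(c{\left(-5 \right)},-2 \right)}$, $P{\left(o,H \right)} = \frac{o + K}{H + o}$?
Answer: $\sqrt{201} \approx 14.177$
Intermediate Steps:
$P{\left(o,H \right)} = \frac{6 + o}{H + o}$ ($P{\left(o,H \right)} = \frac{o + 6}{H + o} = \frac{6 + o}{H + o}$)
$p = 3$ ($p = \frac{6 + 6}{-2 + 6} = \frac{1}{4} \cdot 12 = 3$)
$V{\left(Z \right)} = 3$
$Q{\left(B \right)} = \sqrt{201}$ ($Q{\left(B \right)} = \sqrt{198 + 3} = \sqrt{201}$)
$1 Q{\left(N{\left(-20,-1 \right)} \right)} = 1 \sqrt{201} = \sqrt{201}$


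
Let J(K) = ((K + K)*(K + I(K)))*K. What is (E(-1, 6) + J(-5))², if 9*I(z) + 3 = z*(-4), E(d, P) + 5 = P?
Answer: 1934881/81 ≈ 23887.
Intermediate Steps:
E(d, P) = -5 + P
I(z) = -⅓ - 4*z/9 (I(z) = -⅓ + (z*(-4))/9 = -⅓ + (-4*z)/9 = -⅓ - 4*z/9)
J(K) = 2*K²*(-⅓ + 5*K/9) (J(K) = ((K + K)*(K + (-⅓ - 4*K/9)))*K = ((2*K)*(-⅓ + 5*K/9))*K = (2*K*(-⅓ + 5*K/9))*K = 2*K²*(-⅓ + 5*K/9))
(E(-1, 6) + J(-5))² = ((-5 + 6) + (2/9)*(-5)²*(-3 + 5*(-5)))² = (1 + (2/9)*25*(-3 - 25))² = (1 + (2/9)*25*(-28))² = (1 - 1400/9)² = (-1391/9)² = 1934881/81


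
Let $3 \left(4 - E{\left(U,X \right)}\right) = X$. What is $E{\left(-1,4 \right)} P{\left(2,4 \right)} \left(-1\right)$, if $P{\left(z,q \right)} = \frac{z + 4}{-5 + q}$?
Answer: $16$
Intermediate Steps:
$E{\left(U,X \right)} = 4 - \frac{X}{3}$
$P{\left(z,q \right)} = \frac{4 + z}{-5 + q}$
$E{\left(-1,4 \right)} P{\left(2,4 \right)} \left(-1\right) = \left(4 - \frac{4}{3}\right) \frac{4 + 2}{-5 + 4} \left(-1\right) = \left(4 - \frac{4}{3}\right) \frac{1}{-1} \cdot 6 \left(-1\right) = \frac{8 \left(\left(-1\right) 6\right)}{3} \left(-1\right) = \frac{8}{3} \left(-6\right) \left(-1\right) = \left(-16\right) \left(-1\right) = 16$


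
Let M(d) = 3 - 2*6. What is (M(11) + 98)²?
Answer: 7921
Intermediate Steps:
M(d) = -9 (M(d) = 3 - 12 = -9)
(M(11) + 98)² = (-9 + 98)² = 89² = 7921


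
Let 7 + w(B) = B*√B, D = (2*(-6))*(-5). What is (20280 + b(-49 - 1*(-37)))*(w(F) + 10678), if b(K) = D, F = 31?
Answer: 217048140 + 630540*√31 ≈ 2.2056e+8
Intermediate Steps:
D = 60 (D = -12*(-5) = 60)
b(K) = 60
w(B) = -7 + B^(3/2) (w(B) = -7 + B*√B = -7 + B^(3/2))
(20280 + b(-49 - 1*(-37)))*(w(F) + 10678) = (20280 + 60)*((-7 + 31^(3/2)) + 10678) = 20340*((-7 + 31*√31) + 10678) = 20340*(10671 + 31*√31) = 217048140 + 630540*√31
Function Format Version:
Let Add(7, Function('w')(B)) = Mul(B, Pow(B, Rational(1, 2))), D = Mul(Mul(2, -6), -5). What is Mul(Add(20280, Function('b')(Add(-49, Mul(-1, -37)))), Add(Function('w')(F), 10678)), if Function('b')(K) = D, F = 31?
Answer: Add(217048140, Mul(630540, Pow(31, Rational(1, 2)))) ≈ 2.2056e+8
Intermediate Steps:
D = 60 (D = Mul(-12, -5) = 60)
Function('b')(K) = 60
Function('w')(B) = Add(-7, Pow(B, Rational(3, 2))) (Function('w')(B) = Add(-7, Mul(B, Pow(B, Rational(1, 2)))) = Add(-7, Pow(B, Rational(3, 2))))
Mul(Add(20280, Function('b')(Add(-49, Mul(-1, -37)))), Add(Function('w')(F), 10678)) = Mul(Add(20280, 60), Add(Add(-7, Pow(31, Rational(3, 2))), 10678)) = Mul(20340, Add(Add(-7, Mul(31, Pow(31, Rational(1, 2)))), 10678)) = Mul(20340, Add(10671, Mul(31, Pow(31, Rational(1, 2))))) = Add(217048140, Mul(630540, Pow(31, Rational(1, 2))))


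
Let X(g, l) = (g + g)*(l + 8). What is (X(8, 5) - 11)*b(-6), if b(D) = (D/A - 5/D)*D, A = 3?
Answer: 1379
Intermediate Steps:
X(g, l) = 2*g*(8 + l) (X(g, l) = (2*g)*(8 + l) = 2*g*(8 + l))
b(D) = D*(-5/D + D/3) (b(D) = (D/3 - 5/D)*D = (-5/D + D/3)*D = D*(-5/D + D/3))
(X(8, 5) - 11)*b(-6) = (2*8*(8 + 5) - 11)*(-5 + (1/3)*(-6)**2) = (2*8*13 - 11)*(-5 + (1/3)*36) = (208 - 11)*(-5 + 12) = 197*7 = 1379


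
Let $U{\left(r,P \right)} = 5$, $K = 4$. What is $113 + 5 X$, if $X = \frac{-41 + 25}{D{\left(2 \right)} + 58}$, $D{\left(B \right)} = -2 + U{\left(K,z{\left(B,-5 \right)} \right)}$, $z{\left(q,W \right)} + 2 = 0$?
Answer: $\frac{6813}{61} \approx 111.69$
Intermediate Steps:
$z{\left(q,W \right)} = -2$ ($z{\left(q,W \right)} = -2 + 0 = -2$)
$D{\left(B \right)} = 3$ ($D{\left(B \right)} = -2 + 5 = 3$)
$X = - \frac{16}{61}$ ($X = \frac{-41 + 25}{3 + 58} = - \frac{16}{61} \approx -0.2623$)
$113 + 5 X = 113 + 5 \left(- \frac{16}{61}\right) = 113 - \frac{80}{61} = \frac{6813}{61}$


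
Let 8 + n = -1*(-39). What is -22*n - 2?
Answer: -684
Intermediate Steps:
n = 31 (n = -8 - 1*(-39) = -8 + 39 = 31)
-22*n - 2 = -22*31 - 2 = -682 - 2 = -684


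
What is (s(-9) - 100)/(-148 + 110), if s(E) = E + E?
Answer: 59/19 ≈ 3.1053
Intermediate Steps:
s(E) = 2*E
(s(-9) - 100)/(-148 + 110) = (2*(-9) - 100)/(-148 + 110) = (-18 - 100)/(-38) = -1/38*(-118) = 59/19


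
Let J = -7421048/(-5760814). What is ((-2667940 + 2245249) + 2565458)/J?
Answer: 6172041066169/3710524 ≈ 1.6634e+6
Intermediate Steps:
J = 3710524/2880407 (J = -7421048*(-1/5760814) = 3710524/2880407 ≈ 1.2882)
((-2667940 + 2245249) + 2565458)/J = ((-2667940 + 2245249) + 2565458)/(3710524/2880407) = (-422691 + 2565458)*(2880407/3710524) = 2142767*(2880407/3710524) = 6172041066169/3710524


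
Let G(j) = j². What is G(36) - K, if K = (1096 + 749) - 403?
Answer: -146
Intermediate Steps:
K = 1442 (K = 1845 - 403 = 1442)
G(36) - K = 36² - 1*1442 = 1296 - 1442 = -146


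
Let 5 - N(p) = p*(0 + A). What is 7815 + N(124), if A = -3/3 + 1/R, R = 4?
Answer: 7913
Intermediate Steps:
A = -3/4 (A = -3/3 + 1/4 = -3*1/3 + 1*(1/4) = -1 + 1/4 = -3/4 ≈ -0.75000)
N(p) = 5 + 3*p/4 (N(p) = 5 - p*(0 - 3/4) = 5 - p*(-3)/4 = 5 - (-3)*p/4 = 5 + 3*p/4)
7815 + N(124) = 7815 + (5 + (3/4)*124) = 7815 + (5 + 93) = 7815 + 98 = 7913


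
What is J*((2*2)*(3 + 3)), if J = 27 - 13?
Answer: 336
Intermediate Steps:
J = 14
J*((2*2)*(3 + 3)) = 14*((2*2)*(3 + 3)) = 14*(4*6) = 14*24 = 336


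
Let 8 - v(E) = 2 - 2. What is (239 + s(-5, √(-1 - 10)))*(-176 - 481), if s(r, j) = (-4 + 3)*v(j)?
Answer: -151767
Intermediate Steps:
v(E) = 8 (v(E) = 8 - (2 - 2) = 8 - 1*0 = 8 + 0 = 8)
s(r, j) = -8 (s(r, j) = (-4 + 3)*8 = -1*8 = -8)
(239 + s(-5, √(-1 - 10)))*(-176 - 481) = (239 - 8)*(-176 - 481) = 231*(-657) = -151767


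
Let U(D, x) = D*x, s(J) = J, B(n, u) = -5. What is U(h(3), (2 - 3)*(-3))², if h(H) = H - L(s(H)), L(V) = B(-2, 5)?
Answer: 576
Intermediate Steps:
L(V) = -5
h(H) = 5 + H (h(H) = H - 1*(-5) = H + 5 = 5 + H)
U(h(3), (2 - 3)*(-3))² = ((5 + 3)*((2 - 3)*(-3)))² = (8*(-1*(-3)))² = (8*3)² = 24² = 576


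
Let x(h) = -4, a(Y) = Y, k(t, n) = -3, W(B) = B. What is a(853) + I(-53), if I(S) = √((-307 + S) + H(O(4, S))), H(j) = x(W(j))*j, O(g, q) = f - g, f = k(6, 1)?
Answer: 853 + 2*I*√83 ≈ 853.0 + 18.221*I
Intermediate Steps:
f = -3
O(g, q) = -3 - g
H(j) = -4*j
I(S) = √(-279 + S) (I(S) = √((-307 + S) - 4*(-3 - 1*4)) = √((-307 + S) - 4*(-3 - 4)) = √((-307 + S) - 4*(-7)) = √((-307 + S) + 28) = √(-279 + S))
a(853) + I(-53) = 853 + √(-279 - 53) = 853 + √(-332) = 853 + 2*I*√83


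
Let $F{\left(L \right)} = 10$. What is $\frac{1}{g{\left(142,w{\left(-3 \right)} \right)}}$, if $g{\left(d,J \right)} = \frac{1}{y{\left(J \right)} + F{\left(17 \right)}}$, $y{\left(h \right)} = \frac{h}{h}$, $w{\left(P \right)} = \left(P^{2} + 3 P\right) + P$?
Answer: $11$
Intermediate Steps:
$w{\left(P \right)} = P^{2} + 4 P$
$y{\left(h \right)} = 1$
$g{\left(d,J \right)} = \frac{1}{11}$ ($g{\left(d,J \right)} = \frac{1}{1 + 10} = \frac{1}{11}$)
$\frac{1}{g{\left(142,w{\left(-3 \right)} \right)}} = \frac{1}{\frac{1}{11}} = 11$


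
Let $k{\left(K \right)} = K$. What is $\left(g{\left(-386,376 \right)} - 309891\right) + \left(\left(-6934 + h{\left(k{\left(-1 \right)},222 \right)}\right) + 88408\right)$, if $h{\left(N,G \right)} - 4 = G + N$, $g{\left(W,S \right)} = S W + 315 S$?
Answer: $-254888$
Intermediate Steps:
$g{\left(W,S \right)} = 315 S + S W$
$h{\left(N,G \right)} = 4 + G + N$ ($h{\left(N,G \right)} = 4 + \left(G + N\right) = 4 + G + N$)
$\left(g{\left(-386,376 \right)} - 309891\right) + \left(\left(-6934 + h{\left(k{\left(-1 \right)},222 \right)}\right) + 88408\right) = \left(376 \left(315 - 386\right) - 309891\right) + \left(\left(-6934 + \left(4 + 222 - 1\right)\right) + 88408\right) = \left(376 \left(-71\right) - 309891\right) + \left(\left(-6934 + 225\right) + 88408\right) = \left(-26696 - 309891\right) + \left(-6709 + 88408\right) = -336587 + 81699 = -254888$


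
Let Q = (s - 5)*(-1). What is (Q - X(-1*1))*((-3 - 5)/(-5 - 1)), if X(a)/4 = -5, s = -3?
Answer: 112/3 ≈ 37.333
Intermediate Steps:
X(a) = -20 (X(a) = 4*(-5) = -20)
Q = 8 (Q = (-3 - 5)*(-1) = -8*(-1) = 8)
(Q - X(-1*1))*((-3 - 5)/(-5 - 1)) = (8 - 1*(-20))*((-3 - 5)/(-5 - 1)) = (8 + 20)*(-8/(-6)) = 28*(-8*(-⅙)) = 28*(4/3) = 112/3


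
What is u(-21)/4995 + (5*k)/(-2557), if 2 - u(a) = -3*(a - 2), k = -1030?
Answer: 25552931/12772215 ≈ 2.0007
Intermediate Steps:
u(a) = -4 + 3*a (u(a) = 2 - (-3)*(a - 2) = 2 - (-3)*(-2 + a) = 2 - (6 - 3*a) = 2 + (-6 + 3*a) = -4 + 3*a)
u(-21)/4995 + (5*k)/(-2557) = (-4 + 3*(-21))/4995 + (5*(-1030))/(-2557) = (-4 - 63)*(1/4995) - 5150*(-1/2557) = -67*1/4995 + 5150/2557 = -67/4995 + 5150/2557 = 25552931/12772215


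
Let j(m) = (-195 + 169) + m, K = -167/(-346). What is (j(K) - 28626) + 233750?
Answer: 70964075/346 ≈ 2.0510e+5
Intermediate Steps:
K = 167/346 (K = -167*(-1/346) = 167/346 ≈ 0.48266)
j(m) = -26 + m
(j(K) - 28626) + 233750 = ((-26 + 167/346) - 28626) + 233750 = (-8829/346 - 28626) + 233750 = -9913425/346 + 233750 = 70964075/346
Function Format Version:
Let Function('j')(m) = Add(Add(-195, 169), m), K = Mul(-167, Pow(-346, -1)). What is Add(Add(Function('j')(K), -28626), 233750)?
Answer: Rational(70964075, 346) ≈ 2.0510e+5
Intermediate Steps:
K = Rational(167, 346) (K = Mul(-167, Rational(-1, 346)) = Rational(167, 346) ≈ 0.48266)
Function('j')(m) = Add(-26, m)
Add(Add(Function('j')(K), -28626), 233750) = Add(Add(Add(-26, Rational(167, 346)), -28626), 233750) = Add(Add(Rational(-8829, 346), -28626), 233750) = Add(Rational(-9913425, 346), 233750) = Rational(70964075, 346)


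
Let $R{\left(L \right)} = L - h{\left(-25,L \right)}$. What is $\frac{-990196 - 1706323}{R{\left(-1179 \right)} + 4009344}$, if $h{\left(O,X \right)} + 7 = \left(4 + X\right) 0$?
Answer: $- \frac{385217}{572596} \approx -0.67276$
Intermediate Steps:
$h{\left(O,X \right)} = -7$ ($h{\left(O,X \right)} = -7 + \left(4 + X\right) 0 = -7 + 0 = -7$)
$R{\left(L \right)} = 7 + L$ ($R{\left(L \right)} = L - -7 = L + 7 = 7 + L$)
$\frac{-990196 - 1706323}{R{\left(-1179 \right)} + 4009344} = \frac{-990196 - 1706323}{\left(7 - 1179\right) + 4009344} = - \frac{2696519}{-1172 + 4009344} = - \frac{2696519}{4008172} = \left(-2696519\right) \frac{1}{4008172} = - \frac{385217}{572596}$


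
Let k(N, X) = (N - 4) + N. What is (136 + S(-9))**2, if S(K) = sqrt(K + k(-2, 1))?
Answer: (136 + I*sqrt(17))**2 ≈ 18479.0 + 1121.5*I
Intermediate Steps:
k(N, X) = -4 + 2*N (k(N, X) = (-4 + N) + N = -4 + 2*N)
S(K) = sqrt(-8 + K) (S(K) = sqrt(K + (-4 + 2*(-2))) = sqrt(K + (-4 - 4)) = sqrt(K - 8) = sqrt(-8 + K))
(136 + S(-9))**2 = (136 + sqrt(-8 - 9))**2 = (136 + sqrt(-17))**2 = (136 + I*sqrt(17))**2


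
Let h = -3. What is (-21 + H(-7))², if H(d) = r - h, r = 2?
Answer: 256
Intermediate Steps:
H(d) = 5 (H(d) = 2 - 1*(-3) = 2 + 3 = 5)
(-21 + H(-7))² = (-21 + 5)² = (-16)² = 256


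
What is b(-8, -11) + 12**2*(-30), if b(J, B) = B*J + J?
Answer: -4240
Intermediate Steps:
b(J, B) = J + B*J
b(-8, -11) + 12**2*(-30) = -8*(1 - 11) + 12**2*(-30) = -8*(-10) + 144*(-30) = 80 - 4320 = -4240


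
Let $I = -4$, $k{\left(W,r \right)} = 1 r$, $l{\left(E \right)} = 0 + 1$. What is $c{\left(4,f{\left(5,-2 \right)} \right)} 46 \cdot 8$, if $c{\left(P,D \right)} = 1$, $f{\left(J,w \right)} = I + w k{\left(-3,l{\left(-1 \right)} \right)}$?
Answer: $368$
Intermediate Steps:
$l{\left(E \right)} = 1$
$k{\left(W,r \right)} = r$
$f{\left(J,w \right)} = -4 + w$ ($f{\left(J,w \right)} = -4 + w 1 = -4 + w$)
$c{\left(4,f{\left(5,-2 \right)} \right)} 46 \cdot 8 = 1 \cdot 46 \cdot 8 = 46 \cdot 8 = 368$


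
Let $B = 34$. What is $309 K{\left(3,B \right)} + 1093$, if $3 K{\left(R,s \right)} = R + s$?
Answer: $4904$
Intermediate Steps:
$K{\left(R,s \right)} = \frac{R}{3} + \frac{s}{3}$ ($K{\left(R,s \right)} = \frac{R + s}{3} = \frac{R}{3} + \frac{s}{3}$)
$309 K{\left(3,B \right)} + 1093 = 309 \left(\frac{1}{3} \cdot 3 + \frac{1}{3} \cdot 34\right) + 1093 = 309 \left(1 + \frac{34}{3}\right) + 1093 = 309 \cdot \frac{37}{3} + 1093 = 3811 + 1093 = 4904$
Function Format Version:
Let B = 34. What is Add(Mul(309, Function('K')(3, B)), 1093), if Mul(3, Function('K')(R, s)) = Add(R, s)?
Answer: 4904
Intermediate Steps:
Function('K')(R, s) = Add(Mul(Rational(1, 3), R), Mul(Rational(1, 3), s)) (Function('K')(R, s) = Mul(Rational(1, 3), Add(R, s)) = Add(Mul(Rational(1, 3), R), Mul(Rational(1, 3), s)))
Add(Mul(309, Function('K')(3, B)), 1093) = Add(Mul(309, Add(Mul(Rational(1, 3), 3), Mul(Rational(1, 3), 34))), 1093) = Add(Mul(309, Add(1, Rational(34, 3))), 1093) = Add(Mul(309, Rational(37, 3)), 1093) = Add(3811, 1093) = 4904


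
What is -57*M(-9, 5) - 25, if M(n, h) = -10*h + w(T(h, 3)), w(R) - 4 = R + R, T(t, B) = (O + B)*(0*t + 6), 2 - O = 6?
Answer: 3281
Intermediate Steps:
O = -4 (O = 2 - 1*6 = 2 - 6 = -4)
T(t, B) = -24 + 6*B (T(t, B) = (-4 + B)*(0*t + 6) = (-4 + B)*(0 + 6) = (-4 + B)*6 = -24 + 6*B)
w(R) = 4 + 2*R (w(R) = 4 + (R + R) = 4 + 2*R)
M(n, h) = -8 - 10*h (M(n, h) = -10*h + (4 + 2*(-24 + 6*3)) = -10*h + (4 + 2*(-24 + 18)) = -10*h + (4 + 2*(-6)) = -10*h + (4 - 12) = -10*h - 8 = -8 - 10*h)
-57*M(-9, 5) - 25 = -57*(-8 - 10*5) - 25 = -57*(-8 - 50) - 25 = -57*(-58) - 25 = 3306 - 25 = 3281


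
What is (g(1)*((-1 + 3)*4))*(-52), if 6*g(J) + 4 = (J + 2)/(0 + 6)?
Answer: 728/3 ≈ 242.67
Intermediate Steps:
g(J) = -11/18 + J/36 (g(J) = -⅔ + ((J + 2)/(0 + 6))/6 = -⅔ + ((2 + J)/6)/6 = -⅔ + ((2 + J)*(⅙))/6 = -⅔ + (⅓ + J/6)/6 = -⅔ + (1/18 + J/36) = -11/18 + J/36)
(g(1)*((-1 + 3)*4))*(-52) = ((-11/18 + (1/36)*1)*((-1 + 3)*4))*(-52) = ((-11/18 + 1/36)*(2*4))*(-52) = -7/12*8*(-52) = -14/3*(-52) = 728/3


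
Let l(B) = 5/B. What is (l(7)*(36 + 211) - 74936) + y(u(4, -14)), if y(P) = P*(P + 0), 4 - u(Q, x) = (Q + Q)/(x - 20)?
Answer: -151202325/2023 ≈ -74742.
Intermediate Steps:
u(Q, x) = 4 - 2*Q/(-20 + x) (u(Q, x) = 4 - (Q + Q)/(x - 20) = 4 - 2*Q/(-20 + x))
y(P) = P² (y(P) = P*P = P²)
(l(7)*(36 + 211) - 74936) + y(u(4, -14)) = ((5/7)*(36 + 211) - 74936) + (2*(-40 - 1*4 + 2*(-14))/(-20 - 14))² = ((5*(⅐))*247 - 74936) + (2*(-40 - 4 - 28)/(-34))² = ((5/7)*247 - 74936) + (2*(-1/34)*(-72))² = (1235/7 - 74936) + (72/17)² = -523317/7 + 5184/289 = -151202325/2023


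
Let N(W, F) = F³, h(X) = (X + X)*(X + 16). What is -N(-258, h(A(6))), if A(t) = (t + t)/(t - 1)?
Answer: -10764582912/15625 ≈ -6.8893e+5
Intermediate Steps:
A(t) = 2*t/(-1 + t) (A(t) = (2*t)/(-1 + t) = 2*t/(-1 + t))
h(X) = 2*X*(16 + X) (h(X) = (2*X)*(16 + X) = 2*X*(16 + X))
-N(-258, h(A(6))) = -(2*(2*6/(-1 + 6))*(16 + 2*6/(-1 + 6)))³ = -(2*(2*6/5)*(16 + 2*6/5))³ = -(2*(2*6*(⅕))*(16 + 2*6*(⅕)))³ = -(2*(12/5)*(16 + 12/5))³ = -(2*(12/5)*(92/5))³ = -(2208/25)³ = -1*10764582912/15625 = -10764582912/15625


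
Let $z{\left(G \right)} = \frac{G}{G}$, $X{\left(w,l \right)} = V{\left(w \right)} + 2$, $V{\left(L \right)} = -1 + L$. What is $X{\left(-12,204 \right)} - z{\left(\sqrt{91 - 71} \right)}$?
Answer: $-12$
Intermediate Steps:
$X{\left(w,l \right)} = 1 + w$ ($X{\left(w,l \right)} = \left(-1 + w\right) + 2 = 1 + w$)
$z{\left(G \right)} = 1$
$X{\left(-12,204 \right)} - z{\left(\sqrt{91 - 71} \right)} = \left(1 - 12\right) - 1 = -11 - 1 = -12$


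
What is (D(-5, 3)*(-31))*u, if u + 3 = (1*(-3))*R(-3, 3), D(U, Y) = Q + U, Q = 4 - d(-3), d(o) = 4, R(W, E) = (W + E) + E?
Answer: -1860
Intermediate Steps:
R(W, E) = W + 2*E (R(W, E) = (E + W) + E = W + 2*E)
Q = 0 (Q = 4 - 1*4 = 4 - 4 = 0)
D(U, Y) = U (D(U, Y) = 0 + U = U)
u = -12 (u = -3 + (1*(-3))*(-3 + 2*3) = -3 - 3*(-3 + 6) = -3 - 3*3 = -3 - 9 = -12)
(D(-5, 3)*(-31))*u = -5*(-31)*(-12) = 155*(-12) = -1860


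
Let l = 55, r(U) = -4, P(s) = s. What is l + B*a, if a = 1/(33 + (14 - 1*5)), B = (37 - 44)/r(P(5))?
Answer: 1321/24 ≈ 55.042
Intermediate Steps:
B = 7/4 (B = (37 - 44)/(-4) = -7*(-1/4) = 7/4 ≈ 1.7500)
a = 1/42 (a = 1/(33 + (14 - 5)) = 1/(33 + 9) = 1/42 ≈ 0.023810)
l + B*a = 55 + (7/4)*(1/42) = 55 + 1/24 = 1321/24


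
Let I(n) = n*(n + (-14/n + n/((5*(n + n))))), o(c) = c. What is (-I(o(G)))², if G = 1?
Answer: 16641/100 ≈ 166.41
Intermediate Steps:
I(n) = n*(⅒ + n - 14/n) (I(n) = n*(n + (-14/n + n/((5*(2*n))))) = n*(n + (-14/n + n/((10*n)))) = n*(n + (-14/n + n*(1/(10*n)))) = n*(n + (-14/n + ⅒)) = n*(n + (⅒ - 14/n)) = n*(⅒ + n - 14/n))
(-I(o(G)))² = (-(-14 + 1² + (⅒)*1))² = (-(-14 + 1 + ⅒))² = (-1*(-129/10))² = (129/10)² = 16641/100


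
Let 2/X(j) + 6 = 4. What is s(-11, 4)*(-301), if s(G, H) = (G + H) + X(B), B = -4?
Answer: 2408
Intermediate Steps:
X(j) = -1 (X(j) = 2/(-6 + 4) = 2/(-2) = 2*(-½) = -1)
s(G, H) = -1 + G + H (s(G, H) = (G + H) - 1 = -1 + G + H)
s(-11, 4)*(-301) = (-1 - 11 + 4)*(-301) = -8*(-301) = 2408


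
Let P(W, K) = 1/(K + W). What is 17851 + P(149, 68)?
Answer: 3873668/217 ≈ 17851.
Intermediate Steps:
17851 + P(149, 68) = 17851 + 1/(68 + 149) = 17851 + 1/217 = 3873668/217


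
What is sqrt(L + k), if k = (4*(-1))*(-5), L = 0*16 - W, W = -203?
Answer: sqrt(223) ≈ 14.933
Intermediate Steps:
L = 203 (L = 0*16 - 1*(-203) = 0 + 203 = 203)
k = 20 (k = -4*(-5) = 20)
sqrt(L + k) = sqrt(203 + 20) = sqrt(223)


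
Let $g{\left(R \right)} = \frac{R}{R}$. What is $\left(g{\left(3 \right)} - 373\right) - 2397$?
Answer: $-2769$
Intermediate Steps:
$g{\left(R \right)} = 1$
$\left(g{\left(3 \right)} - 373\right) - 2397 = \left(1 - 373\right) - 2397 = -372 - 2397 = -2769$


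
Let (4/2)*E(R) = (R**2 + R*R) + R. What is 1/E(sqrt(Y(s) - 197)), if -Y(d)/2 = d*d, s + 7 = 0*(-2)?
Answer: -2*sqrt(295)/(-295*I + 590*sqrt(295)) ≈ -0.003387 - 9.8598e-5*I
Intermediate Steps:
s = -7 (s = -7 + 0*(-2) = -7 + 0 = -7)
Y(d) = -2*d**2 (Y(d) = -2*d*d = -2*d**2)
E(R) = R**2 + R/2 (E(R) = ((R**2 + R*R) + R)/2 = ((R**2 + R**2) + R)/2 = (2*R**2 + R)/2 = (R + 2*R**2)/2 = R**2 + R/2)
1/E(sqrt(Y(s) - 197)) = 1/(sqrt(-2*(-7)**2 - 197)*(1/2 + sqrt(-2*(-7)**2 - 197))) = 1/(sqrt(-2*49 - 197)*(1/2 + sqrt(-2*49 - 197))) = 1/(sqrt(-98 - 197)*(1/2 + sqrt(-98 - 197))) = 1/(sqrt(-295)*(1/2 + sqrt(-295))) = 1/((I*sqrt(295))*(1/2 + I*sqrt(295))) = 1/(I*sqrt(295)*(1/2 + I*sqrt(295))) = -I*sqrt(295)/(295*(1/2 + I*sqrt(295)))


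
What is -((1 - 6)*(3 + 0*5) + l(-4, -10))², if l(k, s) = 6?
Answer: -81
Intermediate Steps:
-((1 - 6)*(3 + 0*5) + l(-4, -10))² = -((1 - 6)*(3 + 0*5) + 6)² = -(-5*(3 + 0) + 6)² = -(-5*3 + 6)² = -(-15 + 6)² = -1*(-9)² = -1*81 = -81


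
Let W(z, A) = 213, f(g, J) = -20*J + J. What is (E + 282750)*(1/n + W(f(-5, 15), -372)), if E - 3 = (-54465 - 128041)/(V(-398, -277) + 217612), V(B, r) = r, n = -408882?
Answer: 1070392825539981377/17772873894 ≈ 6.0226e+7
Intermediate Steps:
f(g, J) = -19*J
E = 469499/217335 (E = 3 + (-54465 - 128041)/(-277 + 217612) = 3 - 182506/217335 = 469499/217335 ≈ 2.1603)
(E + 282750)*(1/n + W(f(-5, 15), -372)) = (469499/217335 + 282750)*(1/(-408882) + 213) = 61451940749*(-1/408882 + 213)/217335 = (61451940749/217335)*(87091865/408882) = 1070392825539981377/17772873894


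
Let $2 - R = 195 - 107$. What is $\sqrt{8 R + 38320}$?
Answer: $112 \sqrt{3} \approx 193.99$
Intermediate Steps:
$R = -86$ ($R = 2 - \left(195 - 107\right) = 2 - 88 = -86$)
$\sqrt{8 R + 38320} = \sqrt{8 \left(-86\right) + 38320} = \sqrt{-688 + 38320} = \sqrt{37632} = 112 \sqrt{3}$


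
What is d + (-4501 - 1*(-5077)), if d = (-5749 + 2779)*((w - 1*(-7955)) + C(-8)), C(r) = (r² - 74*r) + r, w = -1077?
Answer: -22351644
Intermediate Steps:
C(r) = r² - 73*r
d = -22352220 (d = (-5749 + 2779)*((-1077 - 1*(-7955)) - 8*(-73 - 8)) = -2970*((-1077 + 7955) - 8*(-81)) = -2970*(6878 + 648) = -2970*7526 = -22352220)
d + (-4501 - 1*(-5077)) = -22352220 + (-4501 - 1*(-5077)) = -22352220 + (-4501 + 5077) = -22352220 + 576 = -22351644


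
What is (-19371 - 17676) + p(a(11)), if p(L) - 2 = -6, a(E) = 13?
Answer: -37051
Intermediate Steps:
p(L) = -4 (p(L) = 2 - 6 = -4)
(-19371 - 17676) + p(a(11)) = (-19371 - 17676) - 4 = -37047 - 4 = -37051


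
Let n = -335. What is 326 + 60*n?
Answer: -19774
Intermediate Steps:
326 + 60*n = 326 + 60*(-335) = 326 - 20100 = -19774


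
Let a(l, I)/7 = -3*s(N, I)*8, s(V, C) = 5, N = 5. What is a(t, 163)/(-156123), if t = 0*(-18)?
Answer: 280/52041 ≈ 0.0053804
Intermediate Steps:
t = 0
a(l, I) = -840 (a(l, I) = 7*(-3*5*8) = 7*(-15*8) = 7*(-120) = -840)
a(t, 163)/(-156123) = -840/(-156123) = -840*(-1/156123) = 280/52041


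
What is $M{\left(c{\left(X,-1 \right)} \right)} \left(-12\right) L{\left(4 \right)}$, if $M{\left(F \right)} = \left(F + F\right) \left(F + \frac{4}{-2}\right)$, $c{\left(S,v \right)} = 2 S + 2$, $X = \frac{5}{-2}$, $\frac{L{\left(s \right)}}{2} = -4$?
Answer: $2880$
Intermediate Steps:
$L{\left(s \right)} = -8$ ($L{\left(s \right)} = 2 \left(-4\right) = -8$)
$X = - \frac{5}{2}$ ($X = 5 \left(- \frac{1}{2}\right) = - \frac{5}{2} \approx -2.5$)
$c{\left(S,v \right)} = 2 + 2 S$
$M{\left(F \right)} = 2 F \left(-2 + F\right)$ ($M{\left(F \right)} = 2 F \left(F + 4 \left(- \frac{1}{2}\right)\right) = 2 F \left(F - 2\right) = 2 F \left(-2 + F\right)$)
$M{\left(c{\left(X,-1 \right)} \right)} \left(-12\right) L{\left(4 \right)} = 2 \left(2 + 2 \left(- \frac{5}{2}\right)\right) \left(-2 + \left(2 + 2 \left(- \frac{5}{2}\right)\right)\right) \left(-12\right) \left(-8\right) = 2 \left(2 - 5\right) \left(-2 + \left(2 - 5\right)\right) \left(-12\right) \left(-8\right) = 2 \left(-3\right) \left(-2 - 3\right) \left(-12\right) \left(-8\right) = 2 \left(-3\right) \left(-5\right) \left(-12\right) \left(-8\right) = 30 \left(-12\right) \left(-8\right) = \left(-360\right) \left(-8\right) = 2880$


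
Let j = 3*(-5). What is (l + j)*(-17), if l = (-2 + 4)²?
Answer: 187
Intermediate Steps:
j = -15
l = 4 (l = 2² = 4)
(l + j)*(-17) = (4 - 15)*(-17) = -11*(-17) = 187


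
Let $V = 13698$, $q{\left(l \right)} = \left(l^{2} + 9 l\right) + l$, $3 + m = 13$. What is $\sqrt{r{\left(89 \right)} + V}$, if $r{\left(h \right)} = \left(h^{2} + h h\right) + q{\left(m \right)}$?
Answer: $2 \sqrt{7435} \approx 172.45$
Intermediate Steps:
$m = 10$ ($m = -3 + 13 = 10$)
$q{\left(l \right)} = l^{2} + 10 l$
$r{\left(h \right)} = 200 + 2 h^{2}$ ($r{\left(h \right)} = \left(h^{2} + h h\right) + 10 \left(10 + 10\right) = \left(h^{2} + h^{2}\right) + 10 \cdot 20 = 2 h^{2} + 200 = 200 + 2 h^{2}$)
$\sqrt{r{\left(89 \right)} + V} = \sqrt{\left(200 + 2 \cdot 89^{2}\right) + 13698} = \sqrt{\left(200 + 2 \cdot 7921\right) + 13698} = \sqrt{\left(200 + 15842\right) + 13698} = \sqrt{16042 + 13698} = \sqrt{29740} = 2 \sqrt{7435}$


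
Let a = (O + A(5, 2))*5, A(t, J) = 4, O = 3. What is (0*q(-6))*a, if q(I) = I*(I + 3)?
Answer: 0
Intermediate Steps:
q(I) = I*(3 + I)
a = 35 (a = (3 + 4)*5 = 7*5 = 35)
(0*q(-6))*a = (0*(-6*(3 - 6)))*35 = (0*(-6*(-3)))*35 = (0*18)*35 = 0*35 = 0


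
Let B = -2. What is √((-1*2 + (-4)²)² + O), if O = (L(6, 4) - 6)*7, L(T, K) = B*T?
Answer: √70 ≈ 8.3666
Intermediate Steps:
L(T, K) = -2*T
O = -126 (O = (-2*6 - 6)*7 = (-12 - 6)*7 = -18*7 = -126)
√((-1*2 + (-4)²)² + O) = √((-1*2 + (-4)²)² - 126) = √((-2 + 16)² - 126) = √(14² - 126) = √(196 - 126) = √70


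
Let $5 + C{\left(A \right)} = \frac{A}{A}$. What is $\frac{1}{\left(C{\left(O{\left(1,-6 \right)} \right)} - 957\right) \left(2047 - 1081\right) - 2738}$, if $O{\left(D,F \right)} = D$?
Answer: $- \frac{1}{931064} \approx -1.074 \cdot 10^{-6}$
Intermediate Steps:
$C{\left(A \right)} = -4$ ($C{\left(A \right)} = -5 + \frac{A}{A} = -5 + 1 = -4$)
$\frac{1}{\left(C{\left(O{\left(1,-6 \right)} \right)} - 957\right) \left(2047 - 1081\right) - 2738} = \frac{1}{\left(-4 - 957\right) \left(2047 - 1081\right) - 2738} = \frac{1}{\left(-961\right) 966 - 2738} = \frac{1}{-928326 - 2738} = \frac{1}{-931064} = - \frac{1}{931064}$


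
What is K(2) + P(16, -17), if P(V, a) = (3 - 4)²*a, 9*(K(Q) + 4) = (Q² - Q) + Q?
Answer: -185/9 ≈ -20.556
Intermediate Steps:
K(Q) = -4 + Q²/9 (K(Q) = -4 + ((Q² - Q) + Q)/9 = -4 + Q²/9)
P(V, a) = a (P(V, a) = (-1)²*a = 1*a = a)
K(2) + P(16, -17) = (-4 + (⅑)*2²) - 17 = (-4 + (⅑)*4) - 17 = (-4 + 4/9) - 17 = -32/9 - 17 = -185/9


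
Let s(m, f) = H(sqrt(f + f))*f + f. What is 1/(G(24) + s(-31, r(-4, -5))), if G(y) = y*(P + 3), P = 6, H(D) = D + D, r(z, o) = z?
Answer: 53/11364 + I*sqrt(2)/2841 ≈ 0.0046638 + 0.00049779*I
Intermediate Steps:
H(D) = 2*D
G(y) = 9*y (G(y) = y*(6 + 3) = y*9 = 9*y)
s(m, f) = f + 2*sqrt(2)*f**(3/2) (s(m, f) = (2*sqrt(f + f))*f + f = (2*sqrt(2*f))*f + f = (2*(sqrt(2)*sqrt(f)))*f + f = (2*sqrt(2)*sqrt(f))*f + f = 2*sqrt(2)*f**(3/2) + f = f + 2*sqrt(2)*f**(3/2))
1/(G(24) + s(-31, r(-4, -5))) = 1/(9*24 + (-4 + 2*sqrt(2)*(-4)**(3/2))) = 1/(216 + (-4 + 2*sqrt(2)*(-8*I))) = 1/(216 + (-4 - 16*I*sqrt(2))) = 1/(212 - 16*I*sqrt(2))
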